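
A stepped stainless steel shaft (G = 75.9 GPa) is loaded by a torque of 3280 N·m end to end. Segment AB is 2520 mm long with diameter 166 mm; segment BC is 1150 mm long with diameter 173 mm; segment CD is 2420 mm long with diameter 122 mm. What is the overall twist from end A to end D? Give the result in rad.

0.00683 rad

J_AB = π(0.166)⁴/32 = 7.45×10^-5 m⁴; J_BC = π(0.173)⁴/32 = 8.79×10^-5 m⁴; J_CD = π(0.122)⁴/32 = 2.17×10^-5 m⁴.
θ = (T/G)·Σ L_i/J_i = (3280/75.9×10⁹)·(2.52/7.45×10^-5 + 1.15/8.79×10^-5 + 2.42/2.17×10^-5) = 6.834×10^-3 rad.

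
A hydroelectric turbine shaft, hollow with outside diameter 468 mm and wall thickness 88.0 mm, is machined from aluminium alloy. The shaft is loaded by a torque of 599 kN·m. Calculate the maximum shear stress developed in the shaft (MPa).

J = π(d_o⁴ − d_i⁴)/32 = π(0.468⁴ − 0.292⁴)/32 = 3.996×10^-3 m⁴.
τ_max = T·r/J = 599000 × 0.234 / 3.996×10^-3 = 3.508×10^7 Pa.

35.1 MPa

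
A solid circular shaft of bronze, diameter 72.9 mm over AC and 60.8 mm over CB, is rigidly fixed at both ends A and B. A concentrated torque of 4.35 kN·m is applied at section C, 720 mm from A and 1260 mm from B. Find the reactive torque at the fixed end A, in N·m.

3410 N·m

Compatibility: T_A·a/J_AC = T_B·b/J_CB with T_A + T_B = T₀.
J_AC = 2.77×10^-6 m⁴, J_CB = 1.34×10^-6 m⁴, so T_A = T₀·(J_AC/a)/((J_AC/a)+(J_CB/b)) = 3408 N·m, T_B = 942.2 N·m.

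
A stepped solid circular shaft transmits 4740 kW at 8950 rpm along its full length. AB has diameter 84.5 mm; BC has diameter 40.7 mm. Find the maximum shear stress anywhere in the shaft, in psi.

55400 psi

ω = 2π·8950/60 = 937.2 rad/s, so T = P/ω = 4740×10³ / 937.2 = 5057 N·m.
Under the same torque, τ_max = 16T/(πd³) is largest where d is smallest — segment BC (d = 40.7 mm).
τ_max = 16·5057/(π·(0.0407)³) = 3.820×10^8 Pa.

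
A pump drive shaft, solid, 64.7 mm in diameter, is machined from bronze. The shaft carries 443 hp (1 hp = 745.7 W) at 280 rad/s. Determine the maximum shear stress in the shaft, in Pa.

ω = 280 rad/s, so T = P/ω = 443×745.7 / 280.0 = 1180 N·m.
J = πd⁴/32 = π(0.0647)⁴/32 = 1.720×10^-6 m⁴.
τ_max = T·r/J = 1180 × 0.0324 / 1.720×10^-6 = 2.219×10^7 Pa.

2.22e7 Pa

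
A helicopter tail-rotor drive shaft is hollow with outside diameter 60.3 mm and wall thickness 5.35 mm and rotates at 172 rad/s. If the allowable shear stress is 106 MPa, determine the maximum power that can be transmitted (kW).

426 kW

J = π(d_o⁴ − d_i⁴)/32 = π(0.0603⁴ − 0.0496⁴)/32 = 7.038×10^-7 m⁴.
T_max = τ_allow·J/r = 1.06×10^8 × 7.038×10^-7 / 0.0301 = 2474 N·m.
ω = 172 rad/s, so P_max = T_max·ω = 4.256×10^5 W.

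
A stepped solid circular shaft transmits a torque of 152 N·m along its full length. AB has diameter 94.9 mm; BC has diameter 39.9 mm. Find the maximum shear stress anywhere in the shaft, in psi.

Under the same torque, τ_max = 16T/(πd³) is largest where d is smallest — segment BC (d = 39.9 mm).
τ_max = 16·152.0/(π·(0.0399)³) = 1.219×10^7 Pa.

1770 psi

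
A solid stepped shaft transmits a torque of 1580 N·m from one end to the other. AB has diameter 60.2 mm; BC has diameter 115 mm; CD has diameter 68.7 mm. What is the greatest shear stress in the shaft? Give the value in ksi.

Under the same torque, τ_max = 16T/(πd³) is largest where d is smallest — segment AB (d = 60.2 mm).
τ_max = 16·1580/(π·(0.0602)³) = 3.688×10^7 Pa.

5.35 ksi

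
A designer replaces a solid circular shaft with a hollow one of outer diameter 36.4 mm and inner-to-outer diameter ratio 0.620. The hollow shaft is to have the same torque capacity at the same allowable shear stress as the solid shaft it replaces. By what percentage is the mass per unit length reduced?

Equal τ_max and T ⇒ the solid shaft needs d_s³ = d_o³(1−k⁴), so d_s = 36.4·(1−0.620⁴)^(1/3) = 34.51 mm.
Area ratio A_h/A_s = d_o²(1−k²)/d_s² = (1−k²)/(1−k⁴)^(2/3) = 0.6848.
Mass saving = 1 − 0.6848 = 31.5 %.

31.5 %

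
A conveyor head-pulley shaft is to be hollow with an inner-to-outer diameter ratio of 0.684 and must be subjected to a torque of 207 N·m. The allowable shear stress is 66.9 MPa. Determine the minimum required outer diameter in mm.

For a hollow shaft with d_i/d_o = 0.684: τ_max = 16T/(π d_o³ (1−k⁴)), so d_o = [16T/(π τ_allow (1−k⁴))]^(1/3) = [16·207.0/(π·6.69×10^7·0.7811)]^(1/3) = 0.02722 m.

27.2 mm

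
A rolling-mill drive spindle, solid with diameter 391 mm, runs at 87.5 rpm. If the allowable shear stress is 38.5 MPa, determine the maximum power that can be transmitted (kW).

4140 kW

J = πd⁴/32 = π(0.391)⁴/32 = 2.295×10^-3 m⁴.
T_max = τ_allow·J/r = 3.85×10^7 × 2.295×10^-3 / 0.196 = 451900 N·m.
ω = 2π·87.5/60 = 9.163 rad/s, so P_max = T_max·ω = 4.141×10^6 W.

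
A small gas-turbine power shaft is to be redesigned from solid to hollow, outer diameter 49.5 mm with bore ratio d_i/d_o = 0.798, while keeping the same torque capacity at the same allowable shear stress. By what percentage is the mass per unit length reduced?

Equal τ_max and T ⇒ the solid shaft needs d_s³ = d_o³(1−k⁴), so d_s = 49.5·(1−0.798⁴)^(1/3) = 41.62 mm.
Area ratio A_h/A_s = d_o²(1−k²)/d_s² = (1−k²)/(1−k⁴)^(2/3) = 0.5137.
Mass saving = 1 − 0.5137 = 48.6 %.

48.6 %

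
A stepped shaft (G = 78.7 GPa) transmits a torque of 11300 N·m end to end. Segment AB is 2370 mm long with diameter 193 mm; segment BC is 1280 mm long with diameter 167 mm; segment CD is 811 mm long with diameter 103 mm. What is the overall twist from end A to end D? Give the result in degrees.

J_AB = π(0.193)⁴/32 = 1.36×10^-4 m⁴; J_BC = π(0.167)⁴/32 = 7.64×10^-5 m⁴; J_CD = π(0.103)⁴/32 = 1.10×10^-5 m⁴.
θ = (T/G)·Σ L_i/J_i = (11300/78.7×10⁹)·(2.37/1.36×10^-4 + 1.28/7.64×10^-5 + 0.811/1.10×10^-5) = 0.01544 rad.

0.885°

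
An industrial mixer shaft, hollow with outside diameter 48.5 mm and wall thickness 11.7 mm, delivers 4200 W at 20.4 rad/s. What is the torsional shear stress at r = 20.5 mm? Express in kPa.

8370 kPa

ω = 20.4 rad/s, so T = P/ω = 4200 / 20.40 = 205.9 N·m.
J = π(d_o⁴ − d_i⁴)/32 = π(0.0485⁴ − 0.0251⁴)/32 = 5.042×10^-7 m⁴.
Shear stress varies linearly with radius: τ = T·r/J = 205.9 × 0.0205 / 5.042×10^-7 = 8.370×10^6 Pa.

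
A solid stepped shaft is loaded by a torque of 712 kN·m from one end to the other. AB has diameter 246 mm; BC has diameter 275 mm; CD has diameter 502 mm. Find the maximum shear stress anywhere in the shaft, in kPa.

244000 kPa

Under the same torque, τ_max = 16T/(πd³) is largest where d is smallest — segment AB (d = 246 mm).
τ_max = 16·712000/(π·(0.246)³) = 2.436×10^8 Pa.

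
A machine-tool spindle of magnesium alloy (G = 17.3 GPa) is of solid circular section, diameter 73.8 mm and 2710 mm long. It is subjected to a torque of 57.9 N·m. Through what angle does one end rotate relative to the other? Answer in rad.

0.00311 rad

J = πd⁴/32 = π(0.0738)⁴/32 = 2.912×10^-6 m⁴.
θ = T·L/(G·J) = 57.90 × 2.71 / (17.3×10⁹ × 2.912×10^-6) = 3.114×10^-3 rad.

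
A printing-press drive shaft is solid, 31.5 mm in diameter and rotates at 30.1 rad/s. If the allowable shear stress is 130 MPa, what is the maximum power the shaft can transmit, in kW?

J = πd⁴/32 = π(0.0315)⁴/32 = 9.666×10^-8 m⁴.
T_max = τ_allow·J/r = 1.30×10^8 × 9.666×10^-8 / 0.0158 = 797.8 N·m.
ω = 30.1 rad/s, so P_max = T_max·ω = 2.401×10^4 W.

24.0 kW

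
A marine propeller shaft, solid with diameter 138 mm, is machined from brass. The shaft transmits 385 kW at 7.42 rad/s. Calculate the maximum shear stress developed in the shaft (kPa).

101000 kPa

ω = 7.42 rad/s, so T = P/ω = 385×10³ / 7.420 = 51890 N·m.
J = πd⁴/32 = π(0.138)⁴/32 = 3.561×10^-5 m⁴.
τ_max = T·r/J = 51890 × 0.0690 / 3.561×10^-5 = 1.006×10^8 Pa.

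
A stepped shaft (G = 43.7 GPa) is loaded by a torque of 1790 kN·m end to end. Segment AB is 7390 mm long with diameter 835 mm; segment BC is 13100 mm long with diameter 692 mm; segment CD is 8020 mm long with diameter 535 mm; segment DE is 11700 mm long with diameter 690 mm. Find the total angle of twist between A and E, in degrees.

5.30°

J_AB = π(0.835)⁴/32 = 0.0477 m⁴; J_BC = π(0.692)⁴/32 = 0.0225 m⁴; J_CD = π(0.535)⁴/32 = 8.04×10^-3 m⁴; J_DE = π(0.690)⁴/32 = 0.0223 m⁴.
θ = (T/G)·Σ L_i/J_i = (1.790e6/43.7×10⁹)·(7.39/0.0477 + 13.1/0.0225 + 8.02/8.04×10^-3 + 11.7/0.0223) = 0.09256 rad.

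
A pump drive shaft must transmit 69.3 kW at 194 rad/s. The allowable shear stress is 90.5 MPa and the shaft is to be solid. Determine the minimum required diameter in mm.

ω = 194 rad/s, so T = P/ω = 69.3×10³ / 194.0 = 357.2 N·m.
For a solid shaft τ_max = 16T/(πd³), so d = (16T/(π τ_allow))^(1/3) = (16·357.2/(π·9.05×10^7))^(1/3) = 0.02719 m.

27.2 mm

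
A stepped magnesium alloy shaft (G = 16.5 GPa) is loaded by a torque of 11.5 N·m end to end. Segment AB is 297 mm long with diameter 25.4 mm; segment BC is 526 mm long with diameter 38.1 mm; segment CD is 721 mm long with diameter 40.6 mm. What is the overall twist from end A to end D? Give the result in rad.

J_AB = π(0.0254)⁴/32 = 4.09×10^-8 m⁴; J_BC = π(0.0381)⁴/32 = 2.07×10^-7 m⁴; J_CD = π(0.0406)⁴/32 = 2.67×10^-7 m⁴.
θ = (T/G)·Σ L_i/J_i = (11.50/16.5×10⁹)·(0.297/4.09×10^-8 + 0.526/2.07×10^-7 + 0.721/2.67×10^-7) = 8.722×10^-3 rad.

0.00872 rad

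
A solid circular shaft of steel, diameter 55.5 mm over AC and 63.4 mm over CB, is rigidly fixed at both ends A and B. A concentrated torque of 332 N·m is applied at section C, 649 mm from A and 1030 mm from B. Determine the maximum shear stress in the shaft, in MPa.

4.77 MPa

Compatibility: T_A·a/J_AC = T_B·b/J_CB with T_A + T_B = T₀.
J_AC = 9.31×10^-7 m⁴, J_CB = 1.59×10^-6 m⁴, so T_A = T₀·(J_AC/a)/((J_AC/a)+(J_CB/b)) = 160.2 N·m, T_B = 171.8 N·m.
τ in each portion: τ_AC = 4.77×10^6 Pa, τ_CB = 3.43×10^6 Pa; maximum is in AC.
τ_max = T_AC·r/J = 160.2·0.0278/9.31×10^-7 = 4.771×10^6 Pa.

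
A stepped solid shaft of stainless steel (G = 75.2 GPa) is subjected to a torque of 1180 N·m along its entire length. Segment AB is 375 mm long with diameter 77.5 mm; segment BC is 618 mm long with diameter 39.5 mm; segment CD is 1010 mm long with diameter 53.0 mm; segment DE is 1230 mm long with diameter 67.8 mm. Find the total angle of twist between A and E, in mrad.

72.0 mrad

J_AB = π(0.0775)⁴/32 = 3.54×10^-6 m⁴; J_BC = π(0.0395)⁴/32 = 2.39×10^-7 m⁴; J_CD = π(0.0530)⁴/32 = 7.75×10^-7 m⁴; J_DE = π(0.0678)⁴/32 = 2.07×10^-6 m⁴.
θ = (T/G)·Σ L_i/J_i = (1180/75.2×10⁹)·(0.375/3.54×10^-6 + 0.618/2.39×10^-7 + 1.01/7.75×10^-7 + 1.23/2.07×10^-6) = 0.07200 rad.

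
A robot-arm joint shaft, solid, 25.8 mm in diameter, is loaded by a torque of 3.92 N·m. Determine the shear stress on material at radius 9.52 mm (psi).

J = πd⁴/32 = π(0.0258)⁴/32 = 4.350×10^-8 m⁴.
Shear stress varies linearly with radius: τ = T·r/J = 3.920 × 0.00952 / 4.350×10^-8 = 8.579×10^5 Pa.

124 psi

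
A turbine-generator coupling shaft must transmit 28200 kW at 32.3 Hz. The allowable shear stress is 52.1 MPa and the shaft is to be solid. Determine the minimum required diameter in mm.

ω = 2π·32.3 = 202.9 rad/s, so T = P/ω = 28200×10³ / 202.9 = 139000 N·m.
For a solid shaft τ_max = 16T/(πd³), so d = (16T/(π τ_allow))^(1/3) = (16·139000/(π·5.21×10^7))^(1/3) = 0.2386 m.

239 mm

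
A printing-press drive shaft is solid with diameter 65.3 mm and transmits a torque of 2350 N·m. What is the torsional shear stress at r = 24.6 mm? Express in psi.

J = πd⁴/32 = π(0.0653)⁴/32 = 1.785×10^-6 m⁴.
Shear stress varies linearly with radius: τ = T·r/J = 2350 × 0.0246 / 1.785×10^-6 = 3.239×10^7 Pa.

4700 psi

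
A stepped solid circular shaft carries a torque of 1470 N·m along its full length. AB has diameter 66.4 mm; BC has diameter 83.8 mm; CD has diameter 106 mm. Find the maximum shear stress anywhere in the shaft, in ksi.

Under the same torque, τ_max = 16T/(πd³) is largest where d is smallest — segment AB (d = 66.4 mm).
τ_max = 16·1470/(π·(0.0664)³) = 2.557×10^7 Pa.

3.71 ksi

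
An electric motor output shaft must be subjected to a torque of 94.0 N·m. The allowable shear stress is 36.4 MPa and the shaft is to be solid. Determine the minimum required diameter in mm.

23.6 mm

For a solid shaft τ_max = 16T/(πd³), so d = (16T/(π τ_allow))^(1/3) = (16·94.00/(π·3.64×10^7))^(1/3) = 0.02360 m.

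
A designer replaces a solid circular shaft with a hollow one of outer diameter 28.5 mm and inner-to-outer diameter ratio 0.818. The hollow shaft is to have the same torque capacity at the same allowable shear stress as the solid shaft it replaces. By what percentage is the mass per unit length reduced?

Equal τ_max and T ⇒ the solid shaft needs d_s³ = d_o³(1−k⁴), so d_s = 28.5·(1−0.818⁴)^(1/3) = 23.38 mm.
Area ratio A_h/A_s = d_o²(1−k²)/d_s² = (1−k²)/(1−k⁴)^(2/3) = 0.4915.
Mass saving = 1 − 0.4915 = 50.8 %.

50.8 %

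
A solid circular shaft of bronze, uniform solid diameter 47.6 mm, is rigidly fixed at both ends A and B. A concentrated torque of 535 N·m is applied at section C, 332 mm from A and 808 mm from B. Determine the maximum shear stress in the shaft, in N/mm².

17.9 N/mm²

With uniform GJ and both ends fixed, compatibility θ_AC = θ_CB gives T_A·a = T_B·b, together with T_A + T_B = T₀.
T_A = T₀·b/(a+b) = 535.0·808/1140 = 379.2 N·m; T_B = 155.8 N·m.
τ in each portion: τ_AC = 1.79×10^7 Pa, τ_CB = 7.36×10^6 Pa; maximum is in AC.
τ_max = T_AC·r/J = 379.2·0.0238/5.04×10^-7 = 1.791×10^7 Pa.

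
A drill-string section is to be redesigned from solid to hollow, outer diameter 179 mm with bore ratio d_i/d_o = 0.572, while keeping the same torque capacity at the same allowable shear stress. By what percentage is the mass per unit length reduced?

Equal τ_max and T ⇒ the solid shaft needs d_s³ = d_o³(1−k⁴), so d_s = 179·(1−0.572⁴)^(1/3) = 172.4 mm.
Area ratio A_h/A_s = d_o²(1−k²)/d_s² = (1−k²)/(1−k⁴)^(2/3) = 0.7256.
Mass saving = 1 − 0.7256 = 27.4 %.

27.4 %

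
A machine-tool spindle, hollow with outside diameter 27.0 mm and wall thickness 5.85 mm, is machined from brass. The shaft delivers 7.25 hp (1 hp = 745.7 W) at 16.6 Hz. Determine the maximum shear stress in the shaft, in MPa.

15.0 MPa

ω = 2π·16.6 = 104.3 rad/s, so T = P/ω = 7.25×745.7 / 104.3 = 51.83 N·m.
J = π(d_o⁴ − d_i⁴)/32 = π(0.0270⁴ − 0.0153⁴)/32 = 4.679×10^-8 m⁴.
τ_max = T·r/J = 51.83 × 0.0135 / 4.679×10^-8 = 1.495×10^7 Pa.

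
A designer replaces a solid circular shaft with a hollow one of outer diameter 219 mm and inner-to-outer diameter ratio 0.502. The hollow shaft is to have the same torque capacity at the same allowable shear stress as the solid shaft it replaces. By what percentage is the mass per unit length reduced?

21.9 %

Equal τ_max and T ⇒ the solid shaft needs d_s³ = d_o³(1−k⁴), so d_s = 219·(1−0.502⁴)^(1/3) = 214.3 mm.
Area ratio A_h/A_s = d_o²(1−k²)/d_s² = (1−k²)/(1−k⁴)^(2/3) = 0.7814.
Mass saving = 1 − 0.7814 = 21.9 %.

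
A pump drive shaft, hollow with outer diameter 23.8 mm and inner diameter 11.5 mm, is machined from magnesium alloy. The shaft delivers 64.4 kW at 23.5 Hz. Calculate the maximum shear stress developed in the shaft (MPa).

174 MPa

ω = 2π·23.5 = 147.7 rad/s, so T = P/ω = 64.4×10³ / 147.7 = 436.2 N·m.
J = π(d_o⁴ − d_i⁴)/32 = π(0.0238⁴ − 0.0115⁴)/32 = 2.978×10^-8 m⁴.
τ_max = T·r/J = 436.2 × 0.0119 / 2.978×10^-8 = 1.743×10^8 Pa.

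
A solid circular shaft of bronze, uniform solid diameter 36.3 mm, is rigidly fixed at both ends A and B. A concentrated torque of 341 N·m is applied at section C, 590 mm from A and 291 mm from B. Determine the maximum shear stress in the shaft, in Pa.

With uniform GJ and both ends fixed, compatibility θ_AC = θ_CB gives T_A·a = T_B·b, together with T_A + T_B = T₀.
T_A = T₀·b/(a+b) = 341.0·291/881.0 = 112.6 N·m; T_B = 228.4 N·m.
τ in each portion: τ_AC = 1.20×10^7 Pa, τ_CB = 2.43×10^7 Pa; maximum is in CB.
τ_max = T_CB·r/J = 228.4·0.0181/1.70×10^-7 = 2.432×10^7 Pa.

2.43e7 Pa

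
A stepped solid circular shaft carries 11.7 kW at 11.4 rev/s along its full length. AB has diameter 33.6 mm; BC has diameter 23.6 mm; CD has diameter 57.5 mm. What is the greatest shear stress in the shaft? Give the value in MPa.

63.3 MPa

ω = 2π·11.4 = 71.63 rad/s, so T = P/ω = 11.7×10³ / 71.63 = 163.3 N·m.
Under the same torque, τ_max = 16T/(πd³) is largest where d is smallest — segment BC (d = 23.6 mm).
τ_max = 16·163.3/(π·(0.0236)³) = 6.329×10^7 Pa.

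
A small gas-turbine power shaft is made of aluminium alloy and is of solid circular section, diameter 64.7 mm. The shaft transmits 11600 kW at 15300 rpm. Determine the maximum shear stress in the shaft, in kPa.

ω = 2π·15300/60 = 1602 rad/s, so T = P/ω = 11600×10³ / 1602 = 7240 N·m.
J = πd⁴/32 = π(0.0647)⁴/32 = 1.720×10^-6 m⁴.
τ_max = T·r/J = 7240 × 0.0324 / 1.720×10^-6 = 1.361×10^8 Pa.

136000 kPa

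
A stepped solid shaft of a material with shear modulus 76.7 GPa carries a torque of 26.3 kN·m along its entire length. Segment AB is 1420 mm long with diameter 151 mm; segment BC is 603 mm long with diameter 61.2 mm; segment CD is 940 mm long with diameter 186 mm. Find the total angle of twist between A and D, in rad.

J_AB = π(0.151)⁴/32 = 5.10×10^-5 m⁴; J_BC = π(0.0612)⁴/32 = 1.38×10^-6 m⁴; J_CD = π(0.186)⁴/32 = 1.18×10^-4 m⁴.
θ = (T/G)·Σ L_i/J_i = (26300/76.7×10⁹)·(1.42/5.10×10^-5 + 0.603/1.38×10^-6 + 0.940/1.18×10^-4) = 0.1624 rad.

0.162 rad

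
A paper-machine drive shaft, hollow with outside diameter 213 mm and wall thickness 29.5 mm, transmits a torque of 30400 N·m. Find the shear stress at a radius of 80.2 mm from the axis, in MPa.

16.6 MPa

J = π(d_o⁴ − d_i⁴)/32 = π(0.213⁴ − 0.154⁴)/32 = 1.469×10^-4 m⁴.
Shear stress varies linearly with radius: τ = T·r/J = 30400 × 0.0802 / 1.469×10^-4 = 1.660×10^7 Pa.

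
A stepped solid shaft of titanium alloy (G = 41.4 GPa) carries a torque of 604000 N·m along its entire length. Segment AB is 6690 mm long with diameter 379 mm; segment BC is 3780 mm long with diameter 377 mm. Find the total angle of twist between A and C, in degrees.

4.35°

J_AB = π(0.379)⁴/32 = 2.03×10^-3 m⁴; J_BC = π(0.377)⁴/32 = 1.98×10^-3 m⁴.
θ = (T/G)·Σ L_i/J_i = (604000/41.4×10⁹)·(6.69/2.03×10^-3 + 3.78/1.98×10^-3) = 0.07599 rad.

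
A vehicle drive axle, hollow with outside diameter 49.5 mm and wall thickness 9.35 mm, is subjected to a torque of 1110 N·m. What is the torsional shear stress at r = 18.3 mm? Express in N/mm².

40.5 N/mm²

J = π(d_o⁴ − d_i⁴)/32 = π(0.0495⁴ − 0.0308⁴)/32 = 5.011×10^-7 m⁴.
Shear stress varies linearly with radius: τ = T·r/J = 1110 × 0.0183 / 5.011×10^-7 = 4.054×10^7 Pa.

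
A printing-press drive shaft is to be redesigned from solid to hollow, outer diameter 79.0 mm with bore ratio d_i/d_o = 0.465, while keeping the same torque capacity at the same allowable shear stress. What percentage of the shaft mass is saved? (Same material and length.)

19.1 %

Equal τ_max and T ⇒ the solid shaft needs d_s³ = d_o³(1−k⁴), so d_s = 79.0·(1−0.465⁴)^(1/3) = 77.75 mm.
Area ratio A_h/A_s = d_o²(1−k²)/d_s² = (1−k²)/(1−k⁴)^(2/3) = 0.8092.
Mass saving = 1 − 0.8092 = 19.1 %.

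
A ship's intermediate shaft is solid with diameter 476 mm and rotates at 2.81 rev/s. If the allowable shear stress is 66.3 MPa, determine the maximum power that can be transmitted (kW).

J = πd⁴/32 = π(0.476)⁴/32 = 5.040×10^-3 m⁴.
T_max = τ_allow·J/r = 6.63×10^7 × 5.040×10^-3 / 0.238 = 1.404e6 N·m.
ω = 2π·2.81 = 17.66 rad/s, so P_max = T_max·ω = 2.479×10^7 W.

24800 kW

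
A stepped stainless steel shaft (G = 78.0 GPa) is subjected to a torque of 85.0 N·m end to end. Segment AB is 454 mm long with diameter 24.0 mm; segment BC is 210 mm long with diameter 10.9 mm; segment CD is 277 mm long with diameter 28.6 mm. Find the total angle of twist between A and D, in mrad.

185 mrad

J_AB = π(0.0240)⁴/32 = 3.26×10^-8 m⁴; J_BC = π(0.0109)⁴/32 = 1.39×10^-9 m⁴; J_CD = π(0.0286)⁴/32 = 6.57×10^-8 m⁴.
θ = (T/G)·Σ L_i/J_i = (85.00/78.0×10⁹)·(0.454/3.26×10^-8 + 0.210/1.39×10^-9 + 0.277/6.57×10^-8) = 0.1849 rad.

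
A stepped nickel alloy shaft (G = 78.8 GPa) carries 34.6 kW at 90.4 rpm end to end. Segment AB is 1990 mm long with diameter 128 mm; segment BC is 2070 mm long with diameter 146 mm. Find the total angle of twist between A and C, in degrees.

0.324°

ω = 2π·90.4/60 = 9.467 rad/s, so T = P/ω = 34.6×10³ / 9.467 = 3655 N·m.
J_AB = π(0.128)⁴/32 = 2.64×10^-5 m⁴; J_BC = π(0.146)⁴/32 = 4.46×10^-5 m⁴.
θ = (T/G)·Σ L_i/J_i = (3655/78.8×10⁹)·(1.99/2.64×10^-5 + 2.07/4.46×10^-5) = 5.655×10^-3 rad.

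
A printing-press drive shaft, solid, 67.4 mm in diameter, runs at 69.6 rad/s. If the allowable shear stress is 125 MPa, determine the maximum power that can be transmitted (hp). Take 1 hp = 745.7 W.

701 hp

J = πd⁴/32 = π(0.0674)⁴/32 = 2.026×10^-6 m⁴.
T_max = τ_allow·J/r = 1.25×10^8 × 2.026×10^-6 / 0.0337 = 7515 N·m.
ω = 69.6 rad/s, so P_max = T_max·ω = 5.230×10^5 W.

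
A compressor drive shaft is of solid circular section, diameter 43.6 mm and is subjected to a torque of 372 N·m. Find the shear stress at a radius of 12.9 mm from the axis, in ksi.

1.96 ksi

J = πd⁴/32 = π(0.0436)⁴/32 = 3.548×10^-7 m⁴.
Shear stress varies linearly with radius: τ = T·r/J = 372.0 × 0.0129 / 3.548×10^-7 = 1.353×10^7 Pa.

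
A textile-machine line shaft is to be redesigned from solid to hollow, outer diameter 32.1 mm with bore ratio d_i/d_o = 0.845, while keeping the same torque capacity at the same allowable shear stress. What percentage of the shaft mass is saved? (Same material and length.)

Equal τ_max and T ⇒ the solid shaft needs d_s³ = d_o³(1−k⁴), so d_s = 32.1·(1−0.845⁴)^(1/3) = 25.31 mm.
Area ratio A_h/A_s = d_o²(1−k²)/d_s² = (1−k²)/(1−k⁴)^(2/3) = 0.4600.
Mass saving = 1 − 0.4600 = 54.0 %.

54.0 %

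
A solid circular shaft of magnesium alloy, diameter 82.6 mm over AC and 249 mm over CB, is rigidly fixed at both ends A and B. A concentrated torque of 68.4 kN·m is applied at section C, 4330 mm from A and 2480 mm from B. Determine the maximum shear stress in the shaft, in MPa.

Compatibility: T_A·a/J_AC = T_B·b/J_CB with T_A + T_B = T₀.
J_AC = 4.57×10^-6 m⁴, J_CB = 3.77×10^-4 m⁴, so T_A = T₀·(J_AC/a)/((J_AC/a)+(J_CB/b)) = 471.1 N·m, T_B = 67930 N·m.
τ in each portion: τ_AC = 4.26×10^6 Pa, τ_CB = 2.24×10^7 Pa; maximum is in CB.
τ_max = T_CB·r/J = 67930·0.124/3.77×10^-4 = 2.241×10^7 Pa.

22.4 MPa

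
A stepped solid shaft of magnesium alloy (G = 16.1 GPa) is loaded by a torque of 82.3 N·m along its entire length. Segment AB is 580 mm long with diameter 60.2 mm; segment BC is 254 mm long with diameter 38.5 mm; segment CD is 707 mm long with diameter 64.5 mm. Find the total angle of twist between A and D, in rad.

J_AB = π(0.0602)⁴/32 = 1.29×10^-6 m⁴; J_BC = π(0.0385)⁴/32 = 2.16×10^-7 m⁴; J_CD = π(0.0645)⁴/32 = 1.70×10^-6 m⁴.
θ = (T/G)·Σ L_i/J_i = (82.30/16.1×10⁹)·(0.580/1.29×10^-6 + 0.254/2.16×10^-7 + 0.707/1.70×10^-6) = 0.01045 rad.

0.0104 rad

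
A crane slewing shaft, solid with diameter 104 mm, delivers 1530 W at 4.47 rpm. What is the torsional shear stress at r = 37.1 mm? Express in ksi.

ω = 2π·4.47/60 = 0.4681 rad/s, so T = P/ω = 1530 / 0.4681 = 3269 N·m.
J = πd⁴/32 = π(0.104)⁴/32 = 1.149×10^-5 m⁴.
Shear stress varies linearly with radius: τ = T·r/J = 3269 × 0.0371 / 1.149×10^-5 = 1.056×10^7 Pa.

1.53 ksi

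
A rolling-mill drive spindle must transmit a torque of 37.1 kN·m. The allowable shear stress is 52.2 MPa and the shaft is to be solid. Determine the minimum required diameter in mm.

For a solid shaft τ_max = 16T/(πd³), so d = (16T/(π τ_allow))^(1/3) = (16·37100/(π·5.22×10^7))^(1/3) = 0.1535 m.

154 mm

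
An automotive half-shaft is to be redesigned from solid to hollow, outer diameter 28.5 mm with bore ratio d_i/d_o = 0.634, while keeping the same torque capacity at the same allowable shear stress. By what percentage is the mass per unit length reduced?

Equal τ_max and T ⇒ the solid shaft needs d_s³ = d_o³(1−k⁴), so d_s = 28.5·(1−0.634⁴)^(1/3) = 26.87 mm.
Area ratio A_h/A_s = d_o²(1−k²)/d_s² = (1−k²)/(1−k⁴)^(2/3) = 0.6726.
Mass saving = 1 − 0.6726 = 32.7 %.

32.7 %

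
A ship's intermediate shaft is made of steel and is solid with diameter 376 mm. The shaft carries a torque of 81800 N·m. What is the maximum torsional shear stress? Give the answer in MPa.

J = πd⁴/32 = π(0.376)⁴/32 = 1.962×10^-3 m⁴.
τ_max = T·r/J = 81800 × 0.188 / 1.962×10^-3 = 7.837×10^6 Pa.

7.84 MPa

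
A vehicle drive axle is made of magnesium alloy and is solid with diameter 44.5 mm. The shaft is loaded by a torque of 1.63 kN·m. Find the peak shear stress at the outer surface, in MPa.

94.2 MPa

J = πd⁴/32 = π(0.0445)⁴/32 = 3.850×10^-7 m⁴.
τ_max = T·r/J = 1630 × 0.0222 / 3.850×10^-7 = 9.421×10^7 Pa.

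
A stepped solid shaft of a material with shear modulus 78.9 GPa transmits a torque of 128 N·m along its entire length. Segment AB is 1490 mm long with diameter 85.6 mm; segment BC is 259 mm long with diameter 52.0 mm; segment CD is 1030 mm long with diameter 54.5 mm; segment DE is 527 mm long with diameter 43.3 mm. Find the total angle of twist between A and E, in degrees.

J_AB = π(0.0856)⁴/32 = 5.27×10^-6 m⁴; J_BC = π(0.0520)⁴/32 = 7.18×10^-7 m⁴; J_CD = π(0.0545)⁴/32 = 8.66×10^-7 m⁴; J_DE = π(0.0433)⁴/32 = 3.45×10^-7 m⁴.
θ = (T/G)·Σ L_i/J_i = (128.0/78.9×10⁹)·(1.49/5.27×10^-6 + 0.259/7.18×10^-7 + 1.03/8.66×10^-7 + 0.527/3.45×10^-7) = 5.451×10^-3 rad.

0.312°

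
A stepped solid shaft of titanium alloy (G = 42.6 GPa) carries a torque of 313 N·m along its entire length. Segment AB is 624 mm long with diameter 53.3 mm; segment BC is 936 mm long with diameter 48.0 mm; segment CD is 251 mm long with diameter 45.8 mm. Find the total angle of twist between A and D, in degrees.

1.33°

J_AB = π(0.0533)⁴/32 = 7.92×10^-7 m⁴; J_BC = π(0.0480)⁴/32 = 5.21×10^-7 m⁴; J_CD = π(0.0458)⁴/32 = 4.32×10^-7 m⁴.
θ = (T/G)·Σ L_i/J_i = (313.0/42.6×10⁹)·(0.624/7.92×10^-7 + 0.936/5.21×10^-7 + 0.251/4.32×10^-7) = 0.02325 rad.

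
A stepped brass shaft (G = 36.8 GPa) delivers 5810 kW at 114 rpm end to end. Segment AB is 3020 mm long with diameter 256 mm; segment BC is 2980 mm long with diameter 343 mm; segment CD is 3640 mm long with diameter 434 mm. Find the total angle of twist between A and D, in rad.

0.138 rad

ω = 2π·114/60 = 11.94 rad/s, so T = P/ω = 5810×10³ / 11.94 = 486700 N·m.
J_AB = π(0.256)⁴/32 = 4.22×10^-4 m⁴; J_BC = π(0.343)⁴/32 = 1.36×10^-3 m⁴; J_CD = π(0.434)⁴/32 = 3.48×10^-3 m⁴.
θ = (T/G)·Σ L_i/J_i = (486700/36.8×10⁹)·(3.02/4.22×10^-4 + 2.98/1.36×10^-3 + 3.64/3.48×10^-3) = 0.1375 rad.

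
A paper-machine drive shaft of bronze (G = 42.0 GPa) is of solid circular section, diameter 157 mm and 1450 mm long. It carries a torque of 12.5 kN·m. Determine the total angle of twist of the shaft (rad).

J = πd⁴/32 = π(0.157)⁴/32 = 5.965×10^-5 m⁴.
θ = T·L/(G·J) = 12500 × 1.45 / (42.0×10⁹ × 5.965×10^-5) = 7.235×10^-3 rad.

0.00723 rad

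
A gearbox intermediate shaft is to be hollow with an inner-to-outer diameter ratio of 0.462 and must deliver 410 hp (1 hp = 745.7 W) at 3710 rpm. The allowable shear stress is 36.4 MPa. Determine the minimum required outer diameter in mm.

ω = 2π·3710/60 = 388.5 rad/s, so T = P/ω = 410×745.7 / 388.5 = 786.9 N·m.
For a hollow shaft with d_i/d_o = 0.462: τ_max = 16T/(π d_o³ (1−k⁴)), so d_o = [16T/(π τ_allow (1−k⁴))]^(1/3) = [16·786.9/(π·3.64×10^7·0.9544)]^(1/3) = 0.04868 m.

48.7 mm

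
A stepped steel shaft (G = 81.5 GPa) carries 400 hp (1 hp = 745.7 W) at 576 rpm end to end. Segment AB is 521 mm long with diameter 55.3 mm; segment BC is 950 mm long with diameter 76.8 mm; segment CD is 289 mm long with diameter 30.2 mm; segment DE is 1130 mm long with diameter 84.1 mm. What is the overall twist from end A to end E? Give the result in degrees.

16.0°

ω = 2π·576/60 = 60.32 rad/s, so T = P/ω = 400×745.7 / 60.32 = 4945 N·m.
J_AB = π(0.0553)⁴/32 = 9.18×10^-7 m⁴; J_BC = π(0.0768)⁴/32 = 3.42×10^-6 m⁴; J_CD = π(0.0302)⁴/32 = 8.17×10^-8 m⁴; J_DE = π(0.0841)⁴/32 = 4.91×10^-6 m⁴.
θ = (T/G)·Σ L_i/J_i = (4945/81.5×10⁹)·(0.521/9.18×10^-7 + 0.950/3.42×10^-6 + 0.289/8.17×10^-8 + 1.13/4.91×10^-6) = 0.2800 rad.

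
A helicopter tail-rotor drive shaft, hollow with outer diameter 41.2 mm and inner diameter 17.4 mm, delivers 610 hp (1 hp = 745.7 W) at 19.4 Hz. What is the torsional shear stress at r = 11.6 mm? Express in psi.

ω = 2π·19.4 = 121.9 rad/s, so T = P/ω = 610×745.7 / 121.9 = 3732 N·m.
J = π(d_o⁴ − d_i⁴)/32 = π(0.0412⁴ − 0.0174⁴)/32 = 2.739×10^-7 m⁴.
Shear stress varies linearly with radius: τ = T·r/J = 3732 × 0.0116 / 2.739×10^-7 = 1.581×10^8 Pa.

22900 psi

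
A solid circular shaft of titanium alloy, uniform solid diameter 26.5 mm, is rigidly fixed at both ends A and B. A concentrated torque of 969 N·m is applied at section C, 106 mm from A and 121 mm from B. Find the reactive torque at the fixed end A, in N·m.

517 N·m

With uniform GJ and both ends fixed, compatibility θ_AC = θ_CB gives T_A·a = T_B·b, together with T_A + T_B = T₀.
T_A = T₀·b/(a+b) = 969.0·121/227.0 = 516.5 N·m; T_B = 452.5 N·m.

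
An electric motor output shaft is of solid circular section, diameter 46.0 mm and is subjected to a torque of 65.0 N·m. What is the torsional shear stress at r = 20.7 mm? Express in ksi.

0.444 ksi

J = πd⁴/32 = π(0.0460)⁴/32 = 4.396×10^-7 m⁴.
Shear stress varies linearly with radius: τ = T·r/J = 65.00 × 0.0207 / 4.396×10^-7 = 3.061×10^6 Pa.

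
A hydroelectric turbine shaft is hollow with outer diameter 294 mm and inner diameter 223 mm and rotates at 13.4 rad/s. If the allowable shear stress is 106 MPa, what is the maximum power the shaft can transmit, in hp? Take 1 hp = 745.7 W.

6360 hp

J = π(d_o⁴ − d_i⁴)/32 = π(0.294⁴ − 0.223⁴)/32 = 4.907×10^-4 m⁴.
T_max = τ_allow·J/r = 1.06×10^8 × 4.907×10^-4 / 0.147 = 353800 N·m.
ω = 13.4 rad/s, so P_max = T_max·ω = 4.741×10^6 W.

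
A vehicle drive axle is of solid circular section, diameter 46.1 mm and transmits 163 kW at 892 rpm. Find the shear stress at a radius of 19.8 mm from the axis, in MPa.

77.9 MPa

ω = 2π·892/60 = 93.41 rad/s, so T = P/ω = 163×10³ / 93.41 = 1745 N·m.
J = πd⁴/32 = π(0.0461)⁴/32 = 4.434×10^-7 m⁴.
Shear stress varies linearly with radius: τ = T·r/J = 1745 × 0.0198 / 4.434×10^-7 = 7.792×10^7 Pa.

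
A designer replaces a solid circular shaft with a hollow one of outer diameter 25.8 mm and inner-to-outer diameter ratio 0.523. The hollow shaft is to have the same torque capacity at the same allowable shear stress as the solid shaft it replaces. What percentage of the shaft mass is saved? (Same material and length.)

23.5 %

Equal τ_max and T ⇒ the solid shaft needs d_s³ = d_o³(1−k⁴), so d_s = 25.8·(1−0.523⁴)^(1/3) = 25.14 mm.
Area ratio A_h/A_s = d_o²(1−k²)/d_s² = (1−k²)/(1−k⁴)^(2/3) = 0.7651.
Mass saving = 1 − 0.7651 = 23.5 %.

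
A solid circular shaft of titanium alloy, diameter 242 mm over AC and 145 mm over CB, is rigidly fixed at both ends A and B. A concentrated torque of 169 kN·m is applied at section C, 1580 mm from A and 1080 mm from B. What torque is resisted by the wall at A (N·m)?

142000 N·m

Compatibility: T_A·a/J_AC = T_B·b/J_CB with T_A + T_B = T₀.
J_AC = 3.37×10^-4 m⁴, J_CB = 4.34×10^-5 m⁴, so T_A = T₀·(J_AC/a)/((J_AC/a)+(J_CB/b)) = 142200 N·m, T_B = 26810 N·m.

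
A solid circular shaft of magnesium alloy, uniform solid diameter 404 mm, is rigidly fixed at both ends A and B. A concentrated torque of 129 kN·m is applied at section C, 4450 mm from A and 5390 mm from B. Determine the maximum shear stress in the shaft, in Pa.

5.46e6 Pa

With uniform GJ and both ends fixed, compatibility θ_AC = θ_CB gives T_A·a = T_B·b, together with T_A + T_B = T₀.
T_A = T₀·b/(a+b) = 129000·5390/9840 = 70660 N·m; T_B = 58340 N·m.
τ in each portion: τ_AC = 5.46×10^6 Pa, τ_CB = 4.51×10^6 Pa; maximum is in AC.
τ_max = T_AC·r/J = 70660·0.202/2.62×10^-3 = 5.458×10^6 Pa.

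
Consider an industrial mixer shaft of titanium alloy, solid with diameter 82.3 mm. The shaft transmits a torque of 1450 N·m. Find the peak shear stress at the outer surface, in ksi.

1.92 ksi

J = πd⁴/32 = π(0.0823)⁴/32 = 4.504×10^-6 m⁴.
τ_max = T·r/J = 1450 × 0.0411 / 4.504×10^-6 = 1.325×10^7 Pa.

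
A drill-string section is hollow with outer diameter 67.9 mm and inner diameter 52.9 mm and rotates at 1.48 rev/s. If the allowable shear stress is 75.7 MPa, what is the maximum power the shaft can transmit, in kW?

27.3 kW

J = π(d_o⁴ − d_i⁴)/32 = π(0.0679⁴ − 0.0529⁴)/32 = 1.318×10^-6 m⁴.
T_max = τ_allow·J/r = 7.57×10^7 × 1.318×10^-6 / 0.0340 = 2939 N·m.
ω = 2π·1.48 = 9.299 rad/s, so P_max = T_max·ω = 2.733×10^4 W.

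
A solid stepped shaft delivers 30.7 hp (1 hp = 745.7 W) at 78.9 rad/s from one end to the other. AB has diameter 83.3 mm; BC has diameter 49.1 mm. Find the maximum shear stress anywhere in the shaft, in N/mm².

12.5 N/mm²

ω = 78.9 rad/s, so T = P/ω = 30.7×745.7 / 78.90 = 290.2 N·m.
Under the same torque, τ_max = 16T/(πd³) is largest where d is smallest — segment BC (d = 49.1 mm).
τ_max = 16·290.2/(π·(0.0491)³) = 1.248×10^7 Pa.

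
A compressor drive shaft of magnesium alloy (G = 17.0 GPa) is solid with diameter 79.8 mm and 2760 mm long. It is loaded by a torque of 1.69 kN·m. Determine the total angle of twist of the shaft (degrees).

3.95°

J = πd⁴/32 = π(0.0798)⁴/32 = 3.981×10^-6 m⁴.
θ = T·L/(G·J) = 1690 × 2.76 / (17.0×10⁹ × 3.981×10^-6) = 0.06892 rad.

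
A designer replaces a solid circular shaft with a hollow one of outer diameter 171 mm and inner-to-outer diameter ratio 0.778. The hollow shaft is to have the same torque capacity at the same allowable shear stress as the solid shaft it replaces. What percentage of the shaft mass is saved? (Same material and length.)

Equal τ_max and T ⇒ the solid shaft needs d_s³ = d_o³(1−k⁴), so d_s = 171·(1−0.778⁴)^(1/3) = 146.9 mm.
Area ratio A_h/A_s = d_o²(1−k²)/d_s² = (1−k²)/(1−k⁴)^(2/3) = 0.5350.
Mass saving = 1 − 0.5350 = 46.5 %.

46.5 %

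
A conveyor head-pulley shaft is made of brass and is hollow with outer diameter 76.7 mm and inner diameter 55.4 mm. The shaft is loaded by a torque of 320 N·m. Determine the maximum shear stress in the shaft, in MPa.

4.96 MPa

J = π(d_o⁴ − d_i⁴)/32 = π(0.0767⁴ − 0.0554⁴)/32 = 2.473×10^-6 m⁴.
τ_max = T·r/J = 320.0 × 0.0384 / 2.473×10^-6 = 4.963×10^6 Pa.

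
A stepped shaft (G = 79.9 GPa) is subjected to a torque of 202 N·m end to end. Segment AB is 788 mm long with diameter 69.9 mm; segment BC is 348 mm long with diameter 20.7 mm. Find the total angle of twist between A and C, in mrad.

J_AB = π(0.0699)⁴/32 = 2.34×10^-6 m⁴; J_BC = π(0.0207)⁴/32 = 1.80×10^-8 m⁴.
θ = (T/G)·Σ L_i/J_i = (202.0/79.9×10⁹)·(0.788/2.34×10^-6 + 0.348/1.80×10^-8) = 0.04966 rad.

49.7 mrad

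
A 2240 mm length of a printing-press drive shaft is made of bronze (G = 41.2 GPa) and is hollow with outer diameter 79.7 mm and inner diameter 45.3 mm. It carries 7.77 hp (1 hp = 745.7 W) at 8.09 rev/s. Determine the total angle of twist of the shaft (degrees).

ω = 2π·8.09 = 50.83 rad/s, so T = P/ω = 7.77×745.7 / 50.83 = 114.0 N·m.
J = π(d_o⁴ − d_i⁴)/32 = π(0.0797⁴ − 0.0453⁴)/32 = 3.548×10^-6 m⁴.
θ = T·L/(G·J) = 114.0 × 2.24 / (41.2×10⁹ × 3.548×10^-6) = 1.747×10^-3 rad.

0.100°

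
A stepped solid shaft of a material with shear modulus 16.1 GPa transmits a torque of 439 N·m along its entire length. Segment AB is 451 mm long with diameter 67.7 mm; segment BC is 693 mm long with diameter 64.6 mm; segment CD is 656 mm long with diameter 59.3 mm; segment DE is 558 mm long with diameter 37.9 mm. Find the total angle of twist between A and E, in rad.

J_AB = π(0.0677)⁴/32 = 2.06×10^-6 m⁴; J_BC = π(0.0646)⁴/32 = 1.71×10^-6 m⁴; J_CD = π(0.0593)⁴/32 = 1.21×10^-6 m⁴; J_DE = π(0.0379)⁴/32 = 2.03×10^-7 m⁴.
θ = (T/G)·Σ L_i/J_i = (439.0/16.1×10⁹)·(0.451/2.06×10^-6 + 0.693/1.71×10^-6 + 0.656/1.21×10^-6 + 0.558/2.03×10^-7) = 0.1069 rad.

0.107 rad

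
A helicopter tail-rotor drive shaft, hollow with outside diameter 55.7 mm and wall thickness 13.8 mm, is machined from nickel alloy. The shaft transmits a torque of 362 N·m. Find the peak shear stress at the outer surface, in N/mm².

11.4 N/mm²

J = π(d_o⁴ − d_i⁴)/32 = π(0.0557⁴ − 0.0281⁴)/32 = 8.838×10^-7 m⁴.
τ_max = T·r/J = 362.0 × 0.0278 / 8.838×10^-7 = 1.141×10^7 Pa.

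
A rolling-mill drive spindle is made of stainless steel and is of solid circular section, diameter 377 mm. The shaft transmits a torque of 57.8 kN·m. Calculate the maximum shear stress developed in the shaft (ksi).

J = πd⁴/32 = π(0.377)⁴/32 = 1.983×10^-3 m⁴.
τ_max = T·r/J = 57800 × 0.189 / 1.983×10^-3 = 5.494×10^6 Pa.

0.797 ksi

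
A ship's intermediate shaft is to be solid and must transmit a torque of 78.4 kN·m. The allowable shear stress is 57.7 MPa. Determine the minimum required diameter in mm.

For a solid shaft τ_max = 16T/(πd³), so d = (16T/(π τ_allow))^(1/3) = (16·78400/(π·5.77×10^7))^(1/3) = 0.1906 m.

191 mm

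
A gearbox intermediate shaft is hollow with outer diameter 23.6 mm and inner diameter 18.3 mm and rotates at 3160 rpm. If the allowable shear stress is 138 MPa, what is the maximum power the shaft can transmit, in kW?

75.2 kW

J = π(d_o⁴ − d_i⁴)/32 = π(0.0236⁴ − 0.0183⁴)/32 = 1.944×10^-8 m⁴.
T_max = τ_allow·J/r = 1.38×10^8 × 1.944×10^-8 / 0.0118 = 227.4 N·m.
ω = 2π·3160/60 = 330.9 rad/s, so P_max = T_max·ω = 7.525×10^4 W.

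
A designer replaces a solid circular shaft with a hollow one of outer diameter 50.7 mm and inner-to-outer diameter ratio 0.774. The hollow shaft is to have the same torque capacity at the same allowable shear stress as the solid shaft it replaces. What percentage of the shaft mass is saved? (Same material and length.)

46.1 %

Equal τ_max and T ⇒ the solid shaft needs d_s³ = d_o³(1−k⁴), so d_s = 50.7·(1−0.774⁴)^(1/3) = 43.72 mm.
Area ratio A_h/A_s = d_o²(1−k²)/d_s² = (1−k²)/(1−k⁴)^(2/3) = 0.5392.
Mass saving = 1 − 0.5392 = 46.1 %.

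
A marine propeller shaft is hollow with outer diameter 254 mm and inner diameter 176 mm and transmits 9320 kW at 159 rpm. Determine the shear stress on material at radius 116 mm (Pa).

ω = 2π·159/60 = 16.65 rad/s, so T = P/ω = 9320×10³ / 16.65 = 559700 N·m.
J = π(d_o⁴ − d_i⁴)/32 = π(0.254⁴ − 0.176⁴)/32 = 3.144×10^-4 m⁴.
Shear stress varies linearly with radius: τ = T·r/J = 559700 × 0.116 / 3.144×10^-4 = 2.065×10^8 Pa.

2.06e8 Pa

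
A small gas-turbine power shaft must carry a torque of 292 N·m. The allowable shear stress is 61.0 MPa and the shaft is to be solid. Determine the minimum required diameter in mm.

29.0 mm

For a solid shaft τ_max = 16T/(πd³), so d = (16T/(π τ_allow))^(1/3) = (16·292.0/(π·6.10×10^7))^(1/3) = 0.02900 m.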